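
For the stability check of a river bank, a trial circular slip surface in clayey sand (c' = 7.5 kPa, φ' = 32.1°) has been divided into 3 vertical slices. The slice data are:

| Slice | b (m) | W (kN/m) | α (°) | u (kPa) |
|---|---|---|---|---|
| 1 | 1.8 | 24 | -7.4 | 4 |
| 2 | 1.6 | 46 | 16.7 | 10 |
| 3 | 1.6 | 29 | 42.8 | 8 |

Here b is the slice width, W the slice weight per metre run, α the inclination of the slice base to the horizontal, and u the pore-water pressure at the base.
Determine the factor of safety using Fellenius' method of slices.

FS = 2.43

Ordinary method of slices: FS = Σ[c'·Δl_i + (W_i cosα_i − u_i·Δl_i)·tanφ'] / Σ W_i sinα_i, with Δl_i = b_i / cosα_i.
Slice 1: Δl = 1.8/cos(-7.4°) = 1.815 m; N'_1 = 24·cos(-7.4°) − 4·1.815 = 16.5; c'Δl = 13.61; W sinα = -3.1
Slice 2: Δl = 1.6/cos16.7° = 1.670 m; N'_2 = 46·cos16.7° − 10·1.670 = 27.4; c'Δl = 12.53; W sinα = 13.2
Slice 3: Δl = 1.6/cos42.8° = 2.181 m; N'_3 = 29·cos42.8° − 8·2.181 = 3.8; c'Δl = 16.35; W sinα = 19.7
Σc'Δl = 42.5 kN/m; ΣN' = 47.7 kN/m; ΣW sinα = 29.8 kN/m
Resisting = 42.5 + 47.7·tan32.1° = 42.5 + 29.9 = 72.4 kN/m
FS = 72.4 / 29.8 = 2.428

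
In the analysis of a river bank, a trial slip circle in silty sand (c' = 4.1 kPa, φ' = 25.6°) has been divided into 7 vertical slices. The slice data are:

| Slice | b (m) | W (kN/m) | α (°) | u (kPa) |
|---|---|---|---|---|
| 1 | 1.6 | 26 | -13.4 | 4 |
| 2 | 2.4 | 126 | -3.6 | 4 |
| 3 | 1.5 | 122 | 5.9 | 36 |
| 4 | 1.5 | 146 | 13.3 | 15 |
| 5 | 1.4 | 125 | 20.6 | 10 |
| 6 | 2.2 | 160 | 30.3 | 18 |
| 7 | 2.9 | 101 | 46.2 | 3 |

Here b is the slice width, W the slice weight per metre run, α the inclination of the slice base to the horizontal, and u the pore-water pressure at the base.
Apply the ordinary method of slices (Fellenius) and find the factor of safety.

FS = 1.47

Ordinary method of slices: FS = Σ[c'·Δl_i + (W_i cosα_i − u_i·Δl_i)·tanφ'] / Σ W_i sinα_i, with Δl_i = b_i / cosα_i.
Slice 1: Δl = 1.6/cos(-13.4°) = 1.645 m; N'_1 = 26·cos(-13.4°) − 4·1.645 = 18.7; c'Δl = 6.74; W sinα = -6.0
Slice 2: Δl = 2.4/cos(-3.6°) = 2.405 m; N'_2 = 126·cos(-3.6°) − 4·2.405 = 116.1; c'Δl = 9.86; W sinα = -7.9
Slice 3: Δl = 1.5/cos5.9° = 1.508 m; N'_3 = 122·cos5.9° − 36·1.508 = 67.1; c'Δl = 6.18; W sinα = 12.5
Slice 4: Δl = 1.5/cos13.3° = 1.541 m; N'_4 = 146·cos13.3° − 15·1.541 = 119.0; c'Δl = 6.32; W sinα = 33.6
Slice 5: Δl = 1.4/cos20.6° = 1.496 m; N'_5 = 125·cos20.6° − 10·1.496 = 102.1; c'Δl = 6.13; W sinα = 44.0
Slice 6: Δl = 2.2/cos30.3° = 2.548 m; N'_6 = 160·cos30.3° − 18·2.548 = 92.3; c'Δl = 10.45; W sinα = 80.7
Slice 7: Δl = 2.9/cos46.2° = 4.190 m; N'_7 = 101·cos46.2° − 3·4.190 = 57.3; c'Δl = 17.18; W sinα = 72.9
Σc'Δl = 62.9 kN/m; ΣN' = 572.5 kN/m; ΣW sinα = 229.8 kN/m
Resisting = 62.9 + 572.5·tan25.6° = 62.9 + 274.3 = 337.2 kN/m
FS = 337.2 / 229.8 = 1.467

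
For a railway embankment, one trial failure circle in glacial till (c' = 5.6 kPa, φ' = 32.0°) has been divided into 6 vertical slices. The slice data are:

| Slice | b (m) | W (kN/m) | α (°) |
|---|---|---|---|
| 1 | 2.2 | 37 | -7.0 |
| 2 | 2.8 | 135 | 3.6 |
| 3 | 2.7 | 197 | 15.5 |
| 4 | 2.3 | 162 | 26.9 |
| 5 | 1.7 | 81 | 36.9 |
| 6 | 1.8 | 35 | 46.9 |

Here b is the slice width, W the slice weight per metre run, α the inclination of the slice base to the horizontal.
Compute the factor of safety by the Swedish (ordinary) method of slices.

FS = 2.24

Ordinary method of slices: FS = Σ[c'·Δl_i + (W_i cosα_i)·tanφ'] / Σ W_i sinα_i, with Δl_i = b_i / cosα_i.
Slice 1: Δl = 2.2/cos(-7.0°) = 2.217 m; N'_1 = 37·cos(-7.0°) = 36.7; c'Δl = 12.41; W sinα = -4.5
Slice 2: Δl = 2.8/cos3.6° = 2.806 m; N'_2 = 135·cos3.6° = 134.7; c'Δl = 15.71; W sinα = 8.5
Slice 3: Δl = 2.7/cos15.5° = 2.802 m; N'_3 = 197·cos15.5° = 189.8; c'Δl = 15.69; W sinα = 52.6
Slice 4: Δl = 2.3/cos26.9° = 2.579 m; N'_4 = 162·cos26.9° = 144.5; c'Δl = 14.44; W sinα = 73.3
Slice 5: Δl = 1.7/cos36.9° = 2.126 m; N'_5 = 81·cos36.9° = 64.8; c'Δl = 11.90; W sinα = 48.6
Slice 6: Δl = 1.8/cos46.9° = 2.634 m; N'_6 = 35·cos46.9° = 23.9; c'Δl = 14.75; W sinα = 25.6
Σc'Δl = 84.9 kN/m; ΣN' = 594.5 kN/m; ΣW sinα = 204.1 kN/m
Resisting = 84.9 + 594.5·tan32.0° = 84.9 + 371.5 = 456.4 kN/m
FS = 456.4 / 204.1 = 2.236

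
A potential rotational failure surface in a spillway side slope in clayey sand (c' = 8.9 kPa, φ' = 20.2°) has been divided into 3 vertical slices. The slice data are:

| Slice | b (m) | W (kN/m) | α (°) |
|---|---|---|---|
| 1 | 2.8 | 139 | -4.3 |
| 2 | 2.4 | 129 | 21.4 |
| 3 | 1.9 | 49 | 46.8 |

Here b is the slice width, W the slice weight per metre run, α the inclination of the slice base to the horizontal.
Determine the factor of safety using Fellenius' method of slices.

Ordinary method of slices: FS = Σ[c'·Δl_i + (W_i cosα_i)·tanφ'] / Σ W_i sinα_i, with Δl_i = b_i / cosα_i.
Slice 1: Δl = 2.8/cos(-4.3°) = 2.808 m; N'_1 = 139·cos(-4.3°) = 138.6; c'Δl = 24.99; W sinα = -10.4
Slice 2: Δl = 2.4/cos21.4° = 2.578 m; N'_2 = 129·cos21.4° = 120.1; c'Δl = 22.94; W sinα = 47.1
Slice 3: Δl = 1.9/cos46.8° = 2.776 m; N'_3 = 49·cos46.8° = 33.5; c'Δl = 24.70; W sinα = 35.7
Σc'Δl = 72.6 kN/m; ΣN' = 292.3 kN/m; ΣW sinα = 72.4 kN/m
Resisting = 72.6 + 292.3·tan20.2° = 72.6 + 107.5 = 180.2 kN/m
FS = 180.2 / 72.4 = 2.490

FS = 2.49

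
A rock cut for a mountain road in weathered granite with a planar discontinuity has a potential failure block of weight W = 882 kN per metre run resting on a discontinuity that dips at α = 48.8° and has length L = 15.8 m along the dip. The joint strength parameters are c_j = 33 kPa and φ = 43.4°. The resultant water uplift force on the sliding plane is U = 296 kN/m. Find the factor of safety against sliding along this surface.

Resolving the block weight along and normal to the plane and applying the Mohr–Coulomb strength on the joint:
N' = W cosα − U = 882·cos48.8° − 296 = 285.0 kN/m
Driving force T = W sinα = 882·sin48.8° = 663.6 kN/m
Resisting force R = c_j·L + N'·tanφ = 33·15.8 + 285.0·tan43.4° = 521.4 + 269.5 = 790.9 kN/m
FS = R / T = 790.9 / 663.6 = 1.192

FS = 1.19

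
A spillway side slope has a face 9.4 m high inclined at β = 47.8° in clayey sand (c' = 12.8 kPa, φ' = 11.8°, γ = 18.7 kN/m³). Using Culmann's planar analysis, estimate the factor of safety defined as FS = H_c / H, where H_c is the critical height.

FS = 1.11

H_c = (4c'/γ) · sinβ cosφ' / [1 − cos(β − φ')]
    = (4·12.8/18.7) · sin47.8°·cos11.8° / [1 − cos36.0°]
    = 2.738 · 0.7251 / 0.1910 = 10.40 m
FS = H_c / H = 10.40 / 9.4 = 1.106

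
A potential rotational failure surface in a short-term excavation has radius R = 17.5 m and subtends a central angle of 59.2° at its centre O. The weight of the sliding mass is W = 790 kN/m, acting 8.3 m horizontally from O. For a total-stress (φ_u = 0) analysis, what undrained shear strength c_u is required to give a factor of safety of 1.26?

FS = c_u·L_a·R / (W·d), so c_u = FS·W·d / (L_a·R).
Arc length L_a = R·θ = 17.5·(59.2°·π/180) = 17.5·1.0332 = 18.08 m
c_u = 1.26·790·8.3 / (18.08·17.5) = 8261.8 / 316.43 = 26.11 kPa

c_u = 26.1 kPa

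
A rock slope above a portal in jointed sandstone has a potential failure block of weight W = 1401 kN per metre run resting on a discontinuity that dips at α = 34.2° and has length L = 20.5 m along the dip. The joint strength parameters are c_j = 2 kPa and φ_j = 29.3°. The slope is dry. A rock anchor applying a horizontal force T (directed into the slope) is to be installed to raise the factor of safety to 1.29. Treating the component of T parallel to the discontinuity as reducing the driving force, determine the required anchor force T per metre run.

T = 235 kN/m

Resolving forces along and normal to the sliding plane, with the horizontal anchor force T adding T·sinα to the effective normal force and T·cosα acting up the plane against the driving force:
FS = [c_jL + (W cosα + T sinα) tanφ_j] / [W sinα − T cosα]
Without the anchor: N' = 1158.7 kN/m, driving T_d = 787.5 kN/m, resisting R = 2·20.5 + 1158.7·tan29.3° = 691.3 kN/m, FS = 0.88.
Setting FS = 1.29 and solving for T:
1.29·(787.5 − T cos34.2°) = 691.3 + T sin34.2°·tan29.3°
T·(sin34.2°·tan29.3° + 1.29·cos34.2°) = 1.29·787.5 − 691.3
T·(0.5621·0.5612 + 1.29·0.8271) = 1015.8 − 691.3 = 324.6
T·1.3824 = 324.6
T = 234.8 kN/m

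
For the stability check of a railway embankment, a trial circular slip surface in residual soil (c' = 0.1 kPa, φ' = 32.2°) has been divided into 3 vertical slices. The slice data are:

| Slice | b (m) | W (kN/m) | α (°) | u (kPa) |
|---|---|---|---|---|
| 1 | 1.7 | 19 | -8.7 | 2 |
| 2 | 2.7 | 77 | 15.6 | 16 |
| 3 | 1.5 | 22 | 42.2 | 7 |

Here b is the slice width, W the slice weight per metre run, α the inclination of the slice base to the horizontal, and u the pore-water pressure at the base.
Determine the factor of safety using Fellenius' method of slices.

Ordinary method of slices: FS = Σ[c'·Δl_i + (W_i cosα_i − u_i·Δl_i)·tanφ'] / Σ W_i sinα_i, with Δl_i = b_i / cosα_i.
Slice 1: Δl = 1.7/cos(-8.7°) = 1.720 m; N'_1 = 19·cos(-8.7°) − 2·1.720 = 15.3; c'Δl = 0.17; W sinα = -2.9
Slice 2: Δl = 2.7/cos15.6° = 2.803 m; N'_2 = 77·cos15.6° − 16·2.803 = 29.3; c'Δl = 0.28; W sinα = 20.7
Slice 3: Δl = 1.5/cos42.2° = 2.025 m; N'_3 = 22·cos42.2° − 7·2.025 = 2.1; c'Δl = 0.20; W sinα = 14.8
Σc'Δl = 0.7 kN/m; ΣN' = 46.8 kN/m; ΣW sinα = 32.6 kN/m
Resisting = 0.7 + 46.8·tan32.2° = 0.7 + 29.5 = 30.1 kN/m
FS = 30.1 / 32.6 = 0.923

FS = 0.92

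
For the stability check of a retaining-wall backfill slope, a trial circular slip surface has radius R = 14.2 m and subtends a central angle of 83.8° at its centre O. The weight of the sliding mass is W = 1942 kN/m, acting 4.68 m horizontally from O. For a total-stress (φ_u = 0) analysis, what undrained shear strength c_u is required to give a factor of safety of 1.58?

FS = c_u·L_a·R / (W·d), so c_u = FS·W·d / (L_a·R).
Arc length L_a = R·θ = 14.2·(83.8°·π/180) = 14.2·1.4626 = 20.77 m
c_u = 1.58·1942·4.68 / (20.77·14.2) = 14359.9 / 294.92 = 48.69 kPa

c_u = 48.7 kPa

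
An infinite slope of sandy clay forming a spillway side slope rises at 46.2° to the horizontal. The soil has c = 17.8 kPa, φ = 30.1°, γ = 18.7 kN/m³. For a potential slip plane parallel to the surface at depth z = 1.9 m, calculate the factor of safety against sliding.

For an infinite slope with a slip plane parallel to the surface (no pore pressure): FS = [c + γz cos²β tanφ] / [γz sinβ cosβ].
γz = 18.7·1.9 = 35.53 kN/m²
Numerator = 17.8 + 35.53·cos²46.2°·tan30.1° = 17.8 + 35.53·0.4791·0.5797 = 27.667 kPa
Denominator = 35.53·sin46.2°·cos46.2° = 35.53·0.7218·0.6921 = 17.749 kPa
FS = 27.667 / 17.749 = 1.559

FS = 1.56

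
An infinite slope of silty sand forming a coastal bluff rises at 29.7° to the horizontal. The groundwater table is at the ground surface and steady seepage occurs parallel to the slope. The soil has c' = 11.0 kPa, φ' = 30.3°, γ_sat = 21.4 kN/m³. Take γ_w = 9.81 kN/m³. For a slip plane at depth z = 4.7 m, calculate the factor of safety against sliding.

With seepage parallel to the slope and the water table at the surface, the effective normal stress on the slip plane uses the buoyant unit weight γ' = γ_sat − γ_w while the driving shear stress uses γ_sat:
FS = [c' + γ' z cos²β tanφ'] / [γ_sat z sinβ cosβ]
γ' = 21.4 − 9.81 = 11.59 kN/m³
Numerator = 11.0 + 11.59·4.7·cos²29.7°·tan30.3° = 11.0 + 11.59·4.7·0.7545·0.5844 = 35.017 kPa
Denominator = 21.4·4.7·sin29.7°·cos29.7° = 21.4·4.7·0.4955·0.8686 = 43.287 kPa
FS = 35.017 / 43.287 = 0.809

FS = 0.81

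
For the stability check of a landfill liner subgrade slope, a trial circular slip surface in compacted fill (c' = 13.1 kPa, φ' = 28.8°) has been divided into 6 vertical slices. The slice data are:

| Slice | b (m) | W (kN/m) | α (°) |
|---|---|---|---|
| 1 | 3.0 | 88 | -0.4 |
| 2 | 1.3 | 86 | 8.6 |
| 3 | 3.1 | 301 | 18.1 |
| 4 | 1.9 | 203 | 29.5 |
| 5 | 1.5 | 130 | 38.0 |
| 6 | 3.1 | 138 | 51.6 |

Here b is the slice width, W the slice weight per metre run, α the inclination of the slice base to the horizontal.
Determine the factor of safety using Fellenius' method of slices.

FS = 1.70

Ordinary method of slices: FS = Σ[c'·Δl_i + (W_i cosα_i)·tanφ'] / Σ W_i sinα_i, with Δl_i = b_i / cosα_i.
Slice 1: Δl = 3.0/cos(-0.4°) = 3.000 m; N'_1 = 88·cos(-0.4°) = 88.0; c'Δl = 39.30; W sinα = -0.6
Slice 2: Δl = 1.3/cos8.6° = 1.315 m; N'_2 = 86·cos8.6° = 85.0; c'Δl = 17.22; W sinα = 12.9
Slice 3: Δl = 3.1/cos18.1° = 3.261 m; N'_3 = 301·cos18.1° = 286.1; c'Δl = 42.72; W sinα = 93.5
Slice 4: Δl = 1.9/cos29.5° = 2.183 m; N'_4 = 203·cos29.5° = 176.7; c'Δl = 28.60; W sinα = 100.0
Slice 5: Δl = 1.5/cos38.0° = 1.904 m; N'_5 = 130·cos38.0° = 102.4; c'Δl = 24.94; W sinα = 80.0
Slice 6: Δl = 3.1/cos51.6° = 4.991 m; N'_6 = 138·cos51.6° = 85.7; c'Δl = 65.38; W sinα = 108.1
Σc'Δl = 218.2 kN/m; ΣN' = 824.0 kN/m; ΣW sinα = 393.9 kN/m
Resisting = 218.2 + 824.0·tan28.8° = 218.2 + 453.0 = 671.1 kN/m
FS = 671.1 / 393.9 = 1.704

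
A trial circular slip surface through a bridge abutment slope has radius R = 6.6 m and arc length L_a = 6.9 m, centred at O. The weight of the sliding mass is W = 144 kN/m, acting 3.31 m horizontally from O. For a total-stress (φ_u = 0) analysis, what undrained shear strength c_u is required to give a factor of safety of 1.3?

c_u = 13.6 kPa

FS = c_u·L_a·R / (W·d), so c_u = FS·W·d / (L_a·R).
c_u = 1.3·144·3.31 / (6.90·6.6) = 619.6 / 45.54 = 13.61 kPa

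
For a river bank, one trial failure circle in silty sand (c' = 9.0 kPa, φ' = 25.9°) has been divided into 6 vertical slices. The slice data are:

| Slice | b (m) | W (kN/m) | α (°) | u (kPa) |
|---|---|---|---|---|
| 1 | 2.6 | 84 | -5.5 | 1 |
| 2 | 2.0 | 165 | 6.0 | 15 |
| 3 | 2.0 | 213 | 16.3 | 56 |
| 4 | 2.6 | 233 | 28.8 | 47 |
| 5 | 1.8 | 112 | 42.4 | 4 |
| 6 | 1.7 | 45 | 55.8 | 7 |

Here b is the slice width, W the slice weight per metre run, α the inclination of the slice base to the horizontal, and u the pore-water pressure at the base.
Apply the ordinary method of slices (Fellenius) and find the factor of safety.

Ordinary method of slices: FS = Σ[c'·Δl_i + (W_i cosα_i − u_i·Δl_i)·tanφ'] / Σ W_i sinα_i, with Δl_i = b_i / cosα_i.
Slice 1: Δl = 2.6/cos(-5.5°) = 2.612 m; N'_1 = 84·cos(-5.5°) − 1·2.612 = 81.0; c'Δl = 23.51; W sinα = -8.1
Slice 2: Δl = 2.0/cos6.0° = 2.011 m; N'_2 = 165·cos6.0° − 15·2.011 = 133.9; c'Δl = 18.10; W sinα = 17.2
Slice 3: Δl = 2.0/cos16.3° = 2.084 m; N'_3 = 213·cos16.3° − 56·2.084 = 87.7; c'Δl = 18.75; W sinα = 59.8
Slice 4: Δl = 2.6/cos28.8° = 2.967 m; N'_4 = 233·cos28.8° − 47·2.967 = 64.7; c'Δl = 26.70; W sinα = 112.2
Slice 5: Δl = 1.8/cos42.4° = 2.438 m; N'_5 = 112·cos42.4° − 4·2.438 = 73.0; c'Δl = 21.94; W sinα = 75.5
Slice 6: Δl = 1.7/cos55.8° = 3.024 m; N'_6 = 45·cos55.8° − 7·3.024 = 4.1; c'Δl = 27.22; W sinα = 37.2
Σc'Δl = 136.2 kN/m; ΣN' = 444.5 kN/m; ΣW sinα = 294.0 kN/m
Resisting = 136.2 + 444.5·tan25.9° = 136.2 + 215.8 = 352.1 kN/m
FS = 352.1 / 294.0 = 1.198

FS = 1.20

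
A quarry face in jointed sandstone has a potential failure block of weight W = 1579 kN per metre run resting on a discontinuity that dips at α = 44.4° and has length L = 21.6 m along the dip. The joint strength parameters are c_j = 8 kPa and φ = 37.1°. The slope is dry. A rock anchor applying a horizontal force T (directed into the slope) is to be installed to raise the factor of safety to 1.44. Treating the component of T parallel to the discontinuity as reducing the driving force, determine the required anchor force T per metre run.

T = 363 kN/m

Resolving forces along and normal to the sliding plane, with the horizontal anchor force T adding T·sinα to the effective normal force and T·cosα acting up the plane against the driving force:
FS = [c_jL + (W cosα + T sinα) tanφ] / [W sinα − T cosα]
Without the anchor: N' = 1128.2 kN/m, driving T_d = 1104.8 kN/m, resisting R = 8·21.6 + 1128.2·tan37.1° = 1026.0 kN/m, FS = 0.93.
Setting FS = 1.44 and solving for T:
1.44·(1104.8 − T cos44.4°) = 1026.0 + T sin44.4°·tan37.1°
T·(sin44.4°·tan37.1° + 1.44·cos44.4°) = 1.44·1104.8 − 1026.0
T·(0.6997·0.7563 + 1.44·0.7145) = 1590.9 − 1026.0 = 564.9
T·1.5580 = 564.9
T = 362.6 kN/m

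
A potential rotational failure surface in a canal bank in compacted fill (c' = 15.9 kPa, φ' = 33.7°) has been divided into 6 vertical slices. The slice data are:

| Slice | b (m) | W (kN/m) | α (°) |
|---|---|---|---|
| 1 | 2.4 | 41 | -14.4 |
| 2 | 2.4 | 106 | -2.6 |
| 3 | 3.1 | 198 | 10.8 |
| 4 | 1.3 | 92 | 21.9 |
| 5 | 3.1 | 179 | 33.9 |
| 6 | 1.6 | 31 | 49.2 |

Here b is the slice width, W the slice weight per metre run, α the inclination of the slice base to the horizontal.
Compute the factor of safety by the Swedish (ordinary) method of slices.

Ordinary method of slices: FS = Σ[c'·Δl_i + (W_i cosα_i)·tanφ'] / Σ W_i sinα_i, with Δl_i = b_i / cosα_i.
Slice 1: Δl = 2.4/cos(-14.4°) = 2.478 m; N'_1 = 41·cos(-14.4°) = 39.7; c'Δl = 39.40; W sinα = -10.2
Slice 2: Δl = 2.4/cos(-2.6°) = 2.402 m; N'_2 = 106·cos(-2.6°) = 105.9; c'Δl = 38.20; W sinα = -4.8
Slice 3: Δl = 3.1/cos10.8° = 3.156 m; N'_3 = 198·cos10.8° = 194.5; c'Δl = 50.18; W sinα = 37.1
Slice 4: Δl = 1.3/cos21.9° = 1.401 m; N'_4 = 92·cos21.9° = 85.4; c'Δl = 22.28; W sinα = 34.3
Slice 5: Δl = 3.1/cos33.9° = 3.735 m; N'_5 = 179·cos33.9° = 148.6; c'Δl = 59.38; W sinα = 99.8
Slice 6: Δl = 1.6/cos49.2° = 2.449 m; N'_6 = 31·cos49.2° = 20.3; c'Δl = 38.93; W sinα = 23.5
Σc'Δl = 248.4 kN/m; ΣN' = 594.3 kN/m; ΣW sinα = 179.7 kN/m
Resisting = 248.4 + 594.3·tan33.7° = 248.4 + 396.3 = 644.7 kN/m
FS = 644.7 / 179.7 = 3.587

FS = 3.59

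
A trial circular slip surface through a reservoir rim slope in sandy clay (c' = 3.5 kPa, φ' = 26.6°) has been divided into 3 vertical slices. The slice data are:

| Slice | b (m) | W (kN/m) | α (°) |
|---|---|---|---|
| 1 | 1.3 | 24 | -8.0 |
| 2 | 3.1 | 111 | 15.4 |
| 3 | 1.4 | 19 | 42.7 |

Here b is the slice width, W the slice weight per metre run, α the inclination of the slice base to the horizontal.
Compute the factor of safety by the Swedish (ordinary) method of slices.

FS = 2.43

Ordinary method of slices: FS = Σ[c'·Δl_i + (W_i cosα_i)·tanφ'] / Σ W_i sinα_i, with Δl_i = b_i / cosα_i.
Slice 1: Δl = 1.3/cos(-8.0°) = 1.313 m; N'_1 = 24·cos(-8.0°) = 23.8; c'Δl = 4.59; W sinα = -3.3
Slice 2: Δl = 3.1/cos15.4° = 3.215 m; N'_2 = 111·cos15.4° = 107.0; c'Δl = 11.25; W sinα = 29.5
Slice 3: Δl = 1.4/cos42.7° = 1.905 m; N'_3 = 19·cos42.7° = 14.0; c'Δl = 6.67; W sinα = 12.9
Σc'Δl = 22.5 kN/m; ΣN' = 144.7 kN/m; ΣW sinα = 39.0 kN/m
Resisting = 22.5 + 144.7·tan26.6° = 22.5 + 72.5 = 95.0 kN/m
FS = 95.0 / 39.0 = 2.435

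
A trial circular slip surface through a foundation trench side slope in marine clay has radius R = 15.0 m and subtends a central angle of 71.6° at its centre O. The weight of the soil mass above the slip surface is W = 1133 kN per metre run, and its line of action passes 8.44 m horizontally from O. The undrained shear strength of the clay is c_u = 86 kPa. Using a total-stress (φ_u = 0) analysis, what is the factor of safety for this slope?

Taking moments about the centre O, the resisting moment is provided by the undrained shear strength acting along the arc:
Arc length L_a = R·θ = 15.0·(71.6°·π/180) = 15.0·1.2497 = 18.74 m
M_R = c_u·L_a·R = 86·18.74·15.0 = 24180.8 kN·m/m
M_D = W·d = 1133·8.44 = 9562.5 kN·m/m
FS = M_R / M_D = 24180.8 / 9562.5 = 2.529

FS = 2.53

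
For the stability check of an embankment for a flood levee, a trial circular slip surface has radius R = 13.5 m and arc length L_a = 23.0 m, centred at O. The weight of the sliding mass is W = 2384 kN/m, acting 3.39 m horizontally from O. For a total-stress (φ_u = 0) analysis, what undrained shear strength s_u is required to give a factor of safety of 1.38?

s_u = 35.9 kPa

FS = s_u·L_a·R / (W·d), so s_u = FS·W·d / (L_a·R).
s_u = 1.38·2384·3.39 / (23.00·13.5) = 11152.8 / 310.50 = 35.92 kPa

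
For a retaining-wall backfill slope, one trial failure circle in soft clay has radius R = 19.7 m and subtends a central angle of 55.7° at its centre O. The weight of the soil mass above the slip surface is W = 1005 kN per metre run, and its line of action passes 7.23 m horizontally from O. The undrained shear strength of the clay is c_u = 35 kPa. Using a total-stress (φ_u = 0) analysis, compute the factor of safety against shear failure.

FS = 1.82

Taking moments about the centre O, the resisting moment is provided by the undrained shear strength acting along the arc:
Arc length L_a = R·θ = 19.7·(55.7°·π/180) = 19.7·0.9721 = 19.15 m
M_R = c_u·L_a·R = 35·19.15·19.7 = 13204.8 kN·m/m
M_D = W·d = 1005·7.23 = 7266.2 kN·m/m
FS = M_R / M_D = 13204.8 / 7266.2 = 1.817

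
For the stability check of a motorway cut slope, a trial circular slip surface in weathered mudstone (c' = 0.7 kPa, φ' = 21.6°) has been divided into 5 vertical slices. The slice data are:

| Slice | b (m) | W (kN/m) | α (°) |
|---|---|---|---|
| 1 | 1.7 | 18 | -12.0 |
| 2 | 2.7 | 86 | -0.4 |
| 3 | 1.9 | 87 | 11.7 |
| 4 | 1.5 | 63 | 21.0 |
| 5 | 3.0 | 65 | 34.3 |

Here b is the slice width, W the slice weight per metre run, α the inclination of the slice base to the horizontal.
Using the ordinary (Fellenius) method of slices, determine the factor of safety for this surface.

Ordinary method of slices: FS = Σ[c'·Δl_i + (W_i cosα_i)·tanφ'] / Σ W_i sinα_i, with Δl_i = b_i / cosα_i.
Slice 1: Δl = 1.7/cos(-12.0°) = 1.738 m; N'_1 = 18·cos(-12.0°) = 17.6; c'Δl = 1.22; W sinα = -3.7
Slice 2: Δl = 2.7/cos(-0.4°) = 2.700 m; N'_2 = 86·cos(-0.4°) = 86.0; c'Δl = 1.89; W sinα = -0.6
Slice 3: Δl = 1.9/cos11.7° = 1.940 m; N'_3 = 87·cos11.7° = 85.2; c'Δl = 1.36; W sinα = 17.6
Slice 4: Δl = 1.5/cos21.0° = 1.607 m; N'_4 = 63·cos21.0° = 58.8; c'Δl = 1.12; W sinα = 22.6
Slice 5: Δl = 3.0/cos34.3° = 3.632 m; N'_5 = 65·cos34.3° = 53.7; c'Δl = 2.54; W sinα = 36.6
Σc'Δl = 8.1 kN/m; ΣN' = 301.3 kN/m; ΣW sinα = 72.5 kN/m
Resisting = 8.1 + 301.3·tan21.6° = 8.1 + 119.3 = 127.4 kN/m
FS = 127.4 / 72.5 = 1.757

FS = 1.76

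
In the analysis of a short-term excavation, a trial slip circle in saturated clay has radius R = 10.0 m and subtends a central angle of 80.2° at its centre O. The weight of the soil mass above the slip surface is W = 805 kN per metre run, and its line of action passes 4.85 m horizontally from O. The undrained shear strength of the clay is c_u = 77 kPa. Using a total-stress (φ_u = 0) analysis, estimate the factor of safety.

Taking moments about the centre O, the resisting moment is provided by the undrained shear strength acting along the arc:
Arc length L_a = R·θ = 10.0·(80.2°·π/180) = 10.0·1.3998 = 14.00 m
M_R = c_u·L_a·R = 77·14.00·10.0 = 10778.1 kN·m/m
M_D = W·d = 805·4.85 = 3904.2 kN·m/m
FS = M_R / M_D = 10778.1 / 3904.2 = 2.761

FS = 2.76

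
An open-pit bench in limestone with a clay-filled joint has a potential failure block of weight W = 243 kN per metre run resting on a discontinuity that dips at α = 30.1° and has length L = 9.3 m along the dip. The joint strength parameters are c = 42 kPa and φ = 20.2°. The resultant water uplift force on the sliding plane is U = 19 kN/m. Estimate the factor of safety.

FS = 3.78

Resolving the block weight along and normal to the plane and applying the Mohr–Coulomb strength on the joint:
N' = W cosα − U = 243·cos30.1° − 19 = 191.2 kN/m
Driving force T = W sinα = 243·sin30.1° = 121.9 kN/m
Resisting force R = c·L + N'·tanφ = 42·9.3 + 191.2·tan20.2° = 390.6 + 70.4 = 461.0 kN/m
FS = R / T = 461.0 / 121.9 = 3.782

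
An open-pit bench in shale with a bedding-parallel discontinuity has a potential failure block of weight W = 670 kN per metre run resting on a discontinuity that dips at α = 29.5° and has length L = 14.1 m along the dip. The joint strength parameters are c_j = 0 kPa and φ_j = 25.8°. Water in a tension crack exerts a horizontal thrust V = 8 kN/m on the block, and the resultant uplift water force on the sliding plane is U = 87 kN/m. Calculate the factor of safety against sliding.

Resolving the block weight along and normal to the plane and applying the Mohr–Coulomb strength on the joint:
N' = W cosα − U − V sinα = 670·cos29.5° − 87 − 8·sin29.5° = 492.2 kN/m
Driving force T = W sinα + V cosα = 670·sin29.5° + 8·cos29.5° = 336.9 kN/m
Resisting force R = c_j·L + N'·tanφ_j = 0·14.1 + 492.2·tan25.8° = 0.0 + 237.9 = 237.9 kN/m
FS = R / T = 237.9 / 336.9 = 0.706

FS = 0.71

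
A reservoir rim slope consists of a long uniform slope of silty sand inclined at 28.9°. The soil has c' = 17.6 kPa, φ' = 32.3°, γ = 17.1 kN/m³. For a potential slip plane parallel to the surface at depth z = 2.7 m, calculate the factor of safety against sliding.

For an infinite slope with a slip plane parallel to the surface (no pore pressure): FS = [c' + γz cos²β tanφ'] / [γz sinβ cosβ].
γz = 17.1·2.7 = 46.17 kN/m²
Numerator = 17.6 + 46.17·cos²28.9°·tan32.3° = 17.6 + 46.17·0.7664·0.6322 = 39.970 kPa
Denominator = 46.17·sin28.9°·cos28.9° = 46.17·0.4833·0.8755 = 19.534 kPa
FS = 39.970 / 19.534 = 2.046

FS = 2.05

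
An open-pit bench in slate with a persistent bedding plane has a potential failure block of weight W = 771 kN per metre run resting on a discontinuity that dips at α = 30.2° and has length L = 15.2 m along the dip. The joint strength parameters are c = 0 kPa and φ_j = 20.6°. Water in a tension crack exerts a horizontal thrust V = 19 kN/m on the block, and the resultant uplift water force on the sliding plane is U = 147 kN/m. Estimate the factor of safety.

Resolving the block weight along and normal to the plane and applying the Mohr–Coulomb strength on the joint:
N' = W cosα − U − V sinα = 771·cos30.2° − 147 − 19·sin30.2° = 509.8 kN/m
Driving force T = W sinα + V cosα = 771·sin30.2° + 19·cos30.2° = 404.2 kN/m
Resisting force R = c·L + N'·tanφ_j = 0·15.2 + 509.8·tan20.6° = 0.0 + 191.6 = 191.6 kN/m
FS = R / T = 191.6 / 404.2 = 0.474

FS = 0.47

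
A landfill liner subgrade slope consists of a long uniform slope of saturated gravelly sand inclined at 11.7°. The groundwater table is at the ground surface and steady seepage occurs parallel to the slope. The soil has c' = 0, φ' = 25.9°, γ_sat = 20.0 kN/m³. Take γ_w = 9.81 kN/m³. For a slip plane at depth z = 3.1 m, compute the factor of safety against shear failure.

FS = 1.19

With seepage parallel to the slope and the water table at the surface, the effective normal stress on the slip plane uses the buoyant unit weight γ' = γ_sat − γ_w while the driving shear stress uses γ_sat:
FS = [c' + γ' z cos²β tanφ'] / [γ_sat z sinβ cosβ]
(For c' = 0 this reduces to FS = (γ'/γ_sat)·tanφ'/tanβ.)
γ' = 20.0 − 9.81 = 10.19 kN/m³
Numerator = 0.0 + 10.19·3.1·cos²11.7°·tan25.9° = 0.0 + 10.19·3.1·0.9589·0.4856 = 14.708 kPa
Denominator = 20.0·3.1·sin11.7°·cos11.7° = 20.0·3.1·0.2028·0.9792 = 12.312 kPa
FS = 14.708 / 12.312 = 1.195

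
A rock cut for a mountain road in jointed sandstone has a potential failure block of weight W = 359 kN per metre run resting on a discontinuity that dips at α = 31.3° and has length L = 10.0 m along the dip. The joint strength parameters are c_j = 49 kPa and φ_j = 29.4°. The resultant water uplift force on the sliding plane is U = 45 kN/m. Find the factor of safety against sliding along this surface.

FS = 3.42

Resolving the block weight along and normal to the plane and applying the Mohr–Coulomb strength on the joint:
N' = W cosα − U = 359·cos31.3° − 45 = 261.8 kN/m
Driving force T = W sinα = 359·sin31.3° = 186.5 kN/m
Resisting force R = c_j·L + N'·tanφ_j = 49·10.0 + 261.8·tan29.4° = 490.0 + 147.5 = 637.5 kN/m
FS = R / T = 637.5 / 186.5 = 3.418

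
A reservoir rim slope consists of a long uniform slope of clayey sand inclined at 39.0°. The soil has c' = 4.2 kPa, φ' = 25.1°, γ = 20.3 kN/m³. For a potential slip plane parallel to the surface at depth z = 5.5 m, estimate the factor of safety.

For an infinite slope with a slip plane parallel to the surface (no pore pressure): FS = [c' + γz cos²β tanφ'] / [γz sinβ cosβ].
γz = 20.3·5.5 = 111.65 kN/m²
Numerator = 4.2 + 111.65·cos²39.0°·tan25.1° = 4.2 + 111.65·0.6040·0.4684 = 35.787 kPa
Denominator = 111.65·sin39.0°·cos39.0° = 111.65·0.6293·0.7771 = 54.605 kPa
FS = 35.787 / 54.605 = 0.655

FS = 0.66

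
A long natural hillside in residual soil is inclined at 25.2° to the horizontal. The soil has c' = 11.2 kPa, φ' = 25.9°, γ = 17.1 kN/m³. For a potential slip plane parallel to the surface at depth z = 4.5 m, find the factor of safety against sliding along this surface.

FS = 1.41

For an infinite slope with a slip plane parallel to the surface (no pore pressure): FS = [c' + γz cos²β tanφ'] / [γz sinβ cosβ].
γz = 17.1·4.5 = 76.95 kN/m²
Numerator = 11.2 + 76.95·cos²25.2°·tan25.9° = 11.2 + 76.95·0.8187·0.4856 = 41.791 kPa
Denominator = 76.95·sin25.2°·cos25.2° = 76.95·0.4258·0.9048 = 29.645 kPa
FS = 41.791 / 29.645 = 1.410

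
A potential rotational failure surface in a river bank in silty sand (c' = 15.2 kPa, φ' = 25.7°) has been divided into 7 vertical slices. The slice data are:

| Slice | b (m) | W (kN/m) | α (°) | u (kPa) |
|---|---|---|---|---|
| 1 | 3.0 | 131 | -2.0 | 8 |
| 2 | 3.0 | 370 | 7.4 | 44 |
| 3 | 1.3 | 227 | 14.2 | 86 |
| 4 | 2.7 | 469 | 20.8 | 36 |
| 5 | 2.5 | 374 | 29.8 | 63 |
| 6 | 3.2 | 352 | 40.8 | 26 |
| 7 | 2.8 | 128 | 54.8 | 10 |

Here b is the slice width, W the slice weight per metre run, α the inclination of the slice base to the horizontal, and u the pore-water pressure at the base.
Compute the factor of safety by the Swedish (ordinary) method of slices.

Ordinary method of slices: FS = Σ[c'·Δl_i + (W_i cosα_i − u_i·Δl_i)·tanφ'] / Σ W_i sinα_i, with Δl_i = b_i / cosα_i.
Slice 1: Δl = 3.0/cos(-2.0°) = 3.002 m; N'_1 = 131·cos(-2.0°) − 8·3.002 = 106.9; c'Δl = 45.63; W sinα = -4.6
Slice 2: Δl = 3.0/cos7.4° = 3.025 m; N'_2 = 370·cos7.4° − 44·3.025 = 233.8; c'Δl = 45.98; W sinα = 47.7
Slice 3: Δl = 1.3/cos14.2° = 1.341 m; N'_3 = 227·cos14.2° − 86·1.341 = 104.7; c'Δl = 20.38; W sinα = 55.7
Slice 4: Δl = 2.7/cos20.8° = 2.888 m; N'_4 = 469·cos20.8° − 36·2.888 = 334.5; c'Δl = 43.90; W sinα = 166.5
Slice 5: Δl = 2.5/cos29.8° = 2.881 m; N'_5 = 374·cos29.8° − 63·2.881 = 143.0; c'Δl = 43.79; W sinα = 185.9
Slice 6: Δl = 3.2/cos40.8° = 4.227 m; N'_6 = 352·cos40.8° − 26·4.227 = 156.6; c'Δl = 64.25; W sinα = 230.0
Slice 7: Δl = 2.8/cos54.8° = 4.857 m; N'_7 = 128·cos54.8° − 10·4.857 = 25.2; c'Δl = 73.83; W sinα = 104.6
Σc'Δl = 337.8 kN/m; ΣN' = 1104.7 kN/m; ΣW sinα = 785.8 kN/m
Resisting = 337.8 + 1104.7·tan25.7° = 337.8 + 531.7 = 869.4 kN/m
FS = 869.4 / 785.8 = 1.106

FS = 1.11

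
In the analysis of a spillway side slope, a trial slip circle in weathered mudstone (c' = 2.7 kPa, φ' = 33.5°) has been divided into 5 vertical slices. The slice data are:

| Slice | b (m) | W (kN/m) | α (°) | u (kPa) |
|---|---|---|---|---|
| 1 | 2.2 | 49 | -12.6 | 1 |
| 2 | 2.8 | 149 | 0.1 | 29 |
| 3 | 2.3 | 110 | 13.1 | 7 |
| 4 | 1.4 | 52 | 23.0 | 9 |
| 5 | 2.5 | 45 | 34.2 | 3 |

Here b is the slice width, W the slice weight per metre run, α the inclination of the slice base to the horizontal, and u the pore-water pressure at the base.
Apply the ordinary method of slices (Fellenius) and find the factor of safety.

Ordinary method of slices: FS = Σ[c'·Δl_i + (W_i cosα_i − u_i·Δl_i)·tanφ'] / Σ W_i sinα_i, with Δl_i = b_i / cosα_i.
Slice 1: Δl = 2.2/cos(-12.6°) = 2.254 m; N'_1 = 49·cos(-12.6°) − 1·2.254 = 45.6; c'Δl = 6.09; W sinα = -10.7
Slice 2: Δl = 2.8/cos0.1° = 2.800 m; N'_2 = 149·cos0.1° − 29·2.800 = 67.8; c'Δl = 7.56; W sinα = 0.3
Slice 3: Δl = 2.3/cos13.1° = 2.361 m; N'_3 = 110·cos13.1° − 7·2.361 = 90.6; c'Δl = 6.38; W sinα = 24.9
Slice 4: Δl = 1.4/cos23.0° = 1.521 m; N'_4 = 52·cos23.0° − 9·1.521 = 34.2; c'Δl = 4.11; W sinα = 20.3
Slice 5: Δl = 2.5/cos34.2° = 3.023 m; N'_5 = 45·cos34.2° − 3·3.023 = 28.2; c'Δl = 8.16; W sinα = 25.3
Σc'Δl = 32.3 kN/m; ΣN' = 266.3 kN/m; ΣW sinα = 60.1 kN/m
Resisting = 32.3 + 266.3·tan33.5° = 32.3 + 176.3 = 208.6 kN/m
FS = 208.6 / 60.1 = 3.469

FS = 3.47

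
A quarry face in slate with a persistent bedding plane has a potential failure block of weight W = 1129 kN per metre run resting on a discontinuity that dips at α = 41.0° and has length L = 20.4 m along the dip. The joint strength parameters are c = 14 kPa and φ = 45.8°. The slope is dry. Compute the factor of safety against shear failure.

Resolving the block weight along and normal to the plane and applying the Mohr–Coulomb strength on the joint:
N' = W cosα = 1129·cos41.0° = 852.1 kN/m
Driving force T = W sinα = 1129·sin41.0° = 740.7 kN/m
Resisting force R = c·L + N'·tanφ = 14·20.4 + 852.1·tan45.8° = 285.6 + 876.2 = 1161.8 kN/m
FS = R / T = 1161.8 / 740.7 = 1.569

FS = 1.57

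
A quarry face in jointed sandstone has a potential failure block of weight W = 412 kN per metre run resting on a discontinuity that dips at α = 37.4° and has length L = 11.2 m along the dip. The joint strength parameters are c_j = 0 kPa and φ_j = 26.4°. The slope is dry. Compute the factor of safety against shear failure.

FS = 0.65

Resolving the block weight along and normal to the plane and applying the Mohr–Coulomb strength on the joint:
N' = W cosα = 412·cos37.4° = 327.3 kN/m
Driving force T = W sinα = 412·sin37.4° = 250.2 kN/m
Resisting force R = c_j·L + N'·tanφ_j = 0·11.2 + 327.3·tan26.4° = 0.0 + 162.5 = 162.5 kN/m
FS = R / T = 162.5 / 250.2 = 0.649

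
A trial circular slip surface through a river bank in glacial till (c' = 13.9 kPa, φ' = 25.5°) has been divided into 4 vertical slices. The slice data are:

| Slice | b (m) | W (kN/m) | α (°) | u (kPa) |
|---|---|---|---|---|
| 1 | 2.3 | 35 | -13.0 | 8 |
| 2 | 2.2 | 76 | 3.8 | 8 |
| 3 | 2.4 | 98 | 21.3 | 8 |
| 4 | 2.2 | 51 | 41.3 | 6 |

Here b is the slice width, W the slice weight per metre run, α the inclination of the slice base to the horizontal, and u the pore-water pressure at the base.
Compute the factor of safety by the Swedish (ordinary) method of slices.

FS = 3.29

Ordinary method of slices: FS = Σ[c'·Δl_i + (W_i cosα_i − u_i·Δl_i)·tanφ'] / Σ W_i sinα_i, with Δl_i = b_i / cosα_i.
Slice 1: Δl = 2.3/cos(-13.0°) = 2.360 m; N'_1 = 35·cos(-13.0°) − 8·2.360 = 15.2; c'Δl = 32.81; W sinα = -7.9
Slice 2: Δl = 2.2/cos3.8° = 2.205 m; N'_2 = 76·cos3.8° − 8·2.205 = 58.2; c'Δl = 30.65; W sinα = 5.0
Slice 3: Δl = 2.4/cos21.3° = 2.576 m; N'_3 = 98·cos21.3° − 8·2.576 = 70.7; c'Δl = 35.81; W sinα = 35.6
Slice 4: Δl = 2.2/cos41.3° = 2.928 m; N'_4 = 51·cos41.3° − 6·2.928 = 20.7; c'Δl = 40.70; W sinα = 33.7
Σc'Δl = 140.0 kN/m; ΣN' = 164.9 kN/m; ΣW sinα = 66.4 kN/m
Resisting = 140.0 + 164.9·tan25.5° = 140.0 + 78.6 = 218.6 kN/m
FS = 218.6 / 66.4 = 3.291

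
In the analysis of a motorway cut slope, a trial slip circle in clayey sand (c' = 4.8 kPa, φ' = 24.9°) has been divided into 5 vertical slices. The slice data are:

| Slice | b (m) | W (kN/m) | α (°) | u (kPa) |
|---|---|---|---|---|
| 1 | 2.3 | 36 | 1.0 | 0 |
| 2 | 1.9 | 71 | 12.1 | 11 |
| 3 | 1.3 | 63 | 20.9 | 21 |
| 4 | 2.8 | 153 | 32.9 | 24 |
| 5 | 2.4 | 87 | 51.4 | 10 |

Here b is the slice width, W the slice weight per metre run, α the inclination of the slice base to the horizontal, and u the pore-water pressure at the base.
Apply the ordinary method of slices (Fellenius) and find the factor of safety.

FS = 0.76

Ordinary method of slices: FS = Σ[c'·Δl_i + (W_i cosα_i − u_i·Δl_i)·tanφ'] / Σ W_i sinα_i, with Δl_i = b_i / cosα_i.
Slice 1: Δl = 2.3/cos1.0° = 2.300 m; N'_1 = 36·cos1.0° − 0·2.300 = 36.0; c'Δl = 11.04; W sinα = 0.6
Slice 2: Δl = 1.9/cos12.1° = 1.943 m; N'_2 = 71·cos12.1° − 11·1.943 = 48.0; c'Δl = 9.33; W sinα = 14.9
Slice 3: Δl = 1.3/cos20.9° = 1.392 m; N'_3 = 63·cos20.9° − 21·1.392 = 29.6; c'Δl = 6.68; W sinα = 22.5
Slice 4: Δl = 2.8/cos32.9° = 3.335 m; N'_4 = 153·cos32.9° − 24·3.335 = 48.4; c'Δl = 16.01; W sinα = 83.1
Slice 5: Δl = 2.4/cos51.4° = 3.847 m; N'_5 = 87·cos51.4° − 10·3.847 = 15.8; c'Δl = 18.47; W sinα = 68.0
Σc'Δl = 61.5 kN/m; ΣN' = 177.9 kN/m; ΣW sinα = 189.1 kN/m
Resisting = 61.5 + 177.9·tan24.9° = 61.5 + 82.6 = 144.1 kN/m
FS = 144.1 / 189.1 = 0.762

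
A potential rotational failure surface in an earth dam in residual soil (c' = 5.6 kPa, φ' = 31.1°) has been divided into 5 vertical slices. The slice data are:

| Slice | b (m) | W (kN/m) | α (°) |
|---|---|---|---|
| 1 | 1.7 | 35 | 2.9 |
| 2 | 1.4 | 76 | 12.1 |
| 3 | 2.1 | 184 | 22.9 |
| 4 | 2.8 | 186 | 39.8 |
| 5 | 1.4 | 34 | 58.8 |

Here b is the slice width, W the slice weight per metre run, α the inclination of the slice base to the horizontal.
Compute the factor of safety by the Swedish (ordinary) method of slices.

Ordinary method of slices: FS = Σ[c'·Δl_i + (W_i cosα_i)·tanφ'] / Σ W_i sinα_i, with Δl_i = b_i / cosα_i.
Slice 1: Δl = 1.7/cos2.9° = 1.702 m; N'_1 = 35·cos2.9° = 35.0; c'Δl = 9.53; W sinα = 1.8
Slice 2: Δl = 1.4/cos12.1° = 1.432 m; N'_2 = 76·cos12.1° = 74.3; c'Δl = 8.02; W sinα = 15.9
Slice 3: Δl = 2.1/cos22.9° = 2.280 m; N'_3 = 184·cos22.9° = 169.5; c'Δl = 12.77; W sinα = 71.6
Slice 4: Δl = 2.8/cos39.8° = 3.644 m; N'_4 = 186·cos39.8° = 142.9; c'Δl = 20.41; W sinα = 119.1
Slice 5: Δl = 1.4/cos58.8° = 2.703 m; N'_5 = 34·cos58.8° = 17.6; c'Δl = 15.13; W sinα = 29.1
Σc'Δl = 65.9 kN/m; ΣN' = 439.3 kN/m; ΣW sinα = 237.4 kN/m
Resisting = 65.9 + 439.3·tan31.1° = 65.9 + 265.0 = 330.8 kN/m
FS = 330.8 / 237.4 = 1.393

FS = 1.39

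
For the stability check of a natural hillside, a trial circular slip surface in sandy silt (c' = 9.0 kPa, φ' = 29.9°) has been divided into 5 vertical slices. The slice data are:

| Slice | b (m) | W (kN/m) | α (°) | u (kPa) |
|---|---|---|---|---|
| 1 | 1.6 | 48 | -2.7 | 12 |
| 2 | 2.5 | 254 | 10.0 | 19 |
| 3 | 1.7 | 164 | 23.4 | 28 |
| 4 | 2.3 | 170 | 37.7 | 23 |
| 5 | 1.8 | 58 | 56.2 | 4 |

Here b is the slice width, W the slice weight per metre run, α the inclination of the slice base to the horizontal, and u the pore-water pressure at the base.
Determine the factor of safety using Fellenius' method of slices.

Ordinary method of slices: FS = Σ[c'·Δl_i + (W_i cosα_i − u_i·Δl_i)·tanφ'] / Σ W_i sinα_i, with Δl_i = b_i / cosα_i.
Slice 1: Δl = 1.6/cos(-2.7°) = 1.602 m; N'_1 = 48·cos(-2.7°) − 12·1.602 = 28.7; c'Δl = 14.42; W sinα = -2.3
Slice 2: Δl = 2.5/cos10.0° = 2.539 m; N'_2 = 254·cos10.0° − 19·2.539 = 201.9; c'Δl = 22.85; W sinα = 44.1
Slice 3: Δl = 1.7/cos23.4° = 1.852 m; N'_3 = 164·cos23.4° − 28·1.852 = 98.6; c'Δl = 16.67; W sinα = 65.1
Slice 4: Δl = 2.3/cos37.7° = 2.907 m; N'_4 = 170·cos37.7° − 23·2.907 = 67.6; c'Δl = 26.16; W sinα = 104.0
Slice 5: Δl = 1.8/cos56.2° = 3.236 m; N'_5 = 58·cos56.2° − 4·3.236 = 19.3; c'Δl = 29.12; W sinα = 48.2
Σc'Δl = 109.2 kN/m; ΣN' = 416.3 kN/m; ΣW sinα = 259.1 kN/m
Resisting = 109.2 + 416.3·tan29.9° = 109.2 + 239.4 = 348.6 kN/m
FS = 348.6 / 259.1 = 1.345

FS = 1.35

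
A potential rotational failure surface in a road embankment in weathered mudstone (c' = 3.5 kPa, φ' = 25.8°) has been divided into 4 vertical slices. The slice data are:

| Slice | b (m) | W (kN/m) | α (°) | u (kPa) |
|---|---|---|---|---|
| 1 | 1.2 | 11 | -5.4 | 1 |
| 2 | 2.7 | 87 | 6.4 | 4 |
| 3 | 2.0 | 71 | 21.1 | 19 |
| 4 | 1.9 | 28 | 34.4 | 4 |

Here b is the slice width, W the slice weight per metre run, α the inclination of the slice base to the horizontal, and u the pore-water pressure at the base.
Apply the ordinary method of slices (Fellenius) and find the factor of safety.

FS = 1.79

Ordinary method of slices: FS = Σ[c'·Δl_i + (W_i cosα_i − u_i·Δl_i)·tanφ'] / Σ W_i sinα_i, with Δl_i = b_i / cosα_i.
Slice 1: Δl = 1.2/cos(-5.4°) = 1.205 m; N'_1 = 11·cos(-5.4°) − 1·1.205 = 9.7; c'Δl = 4.22; W sinα = -1.0
Slice 2: Δl = 2.7/cos6.4° = 2.717 m; N'_2 = 87·cos6.4° − 4·2.717 = 75.6; c'Δl = 9.51; W sinα = 9.7
Slice 3: Δl = 2.0/cos21.1° = 2.144 m; N'_3 = 71·cos21.1° − 19·2.144 = 25.5; c'Δl = 7.50; W sinα = 25.6
Slice 4: Δl = 1.9/cos34.4° = 2.303 m; N'_4 = 28·cos34.4° − 4·2.303 = 13.9; c'Δl = 8.06; W sinα = 15.8
Σc'Δl = 29.3 kN/m; ΣN' = 124.7 kN/m; ΣW sinα = 50.0 kN/m
Resisting = 29.3 + 124.7·tan25.8° = 29.3 + 60.3 = 89.6 kN/m
FS = 89.6 / 50.0 = 1.790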